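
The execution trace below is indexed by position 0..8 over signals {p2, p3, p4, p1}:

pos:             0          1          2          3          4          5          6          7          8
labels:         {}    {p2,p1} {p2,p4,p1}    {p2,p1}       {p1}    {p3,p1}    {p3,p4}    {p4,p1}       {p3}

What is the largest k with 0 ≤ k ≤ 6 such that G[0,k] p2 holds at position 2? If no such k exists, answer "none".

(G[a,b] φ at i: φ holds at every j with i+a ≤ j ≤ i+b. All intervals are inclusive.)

p2 must hold from j=2 onward; find where it first fails.
  j=2: holds
  j=3: holds
  j=4: fails
Holds on [2,3], so largest k = 1.

1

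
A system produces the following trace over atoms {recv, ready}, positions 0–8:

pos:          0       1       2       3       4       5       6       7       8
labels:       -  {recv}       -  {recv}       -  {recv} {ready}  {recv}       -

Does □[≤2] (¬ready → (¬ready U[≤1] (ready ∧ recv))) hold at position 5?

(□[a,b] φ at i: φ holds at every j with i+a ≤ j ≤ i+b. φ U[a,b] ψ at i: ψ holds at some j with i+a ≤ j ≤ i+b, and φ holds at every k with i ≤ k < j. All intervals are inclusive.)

Does not hold

Check (¬ready → (¬ready U[≤1] (ready ∧ recv))) at every j in [5,7]:
  j=5: antecedent true; consequent fails → ✗
  j=6: antecedent false → ✓
  j=7: antecedent true; consequent fails → ✗
Fails at j=5 → formula fails.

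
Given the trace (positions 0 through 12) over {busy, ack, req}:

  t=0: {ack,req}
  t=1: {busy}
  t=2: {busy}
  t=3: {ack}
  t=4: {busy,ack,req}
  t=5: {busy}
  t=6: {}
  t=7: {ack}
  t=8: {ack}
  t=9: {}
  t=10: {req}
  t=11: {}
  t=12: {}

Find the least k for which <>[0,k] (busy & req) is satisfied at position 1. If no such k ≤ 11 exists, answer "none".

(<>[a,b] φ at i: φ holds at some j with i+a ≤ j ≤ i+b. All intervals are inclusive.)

3

Scan j = 1,2,… for (busy & req):
  j=1: fails
  j=2: fails
  j=3: fails
  j=4: holds
First hit at j=4, so smallest k = 4-1 = 3.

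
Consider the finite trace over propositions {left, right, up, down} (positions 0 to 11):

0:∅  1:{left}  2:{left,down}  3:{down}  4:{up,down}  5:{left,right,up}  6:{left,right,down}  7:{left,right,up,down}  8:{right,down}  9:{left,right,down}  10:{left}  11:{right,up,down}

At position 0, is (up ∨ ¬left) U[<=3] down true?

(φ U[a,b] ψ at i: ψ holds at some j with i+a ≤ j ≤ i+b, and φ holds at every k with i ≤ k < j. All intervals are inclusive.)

Need some j in [0,3] with down, and (up ∨ ¬left) at every k in [0,j-1].
  j=0: down false.
  j=1: down false.
  j=2: down holds, but (up ∨ ¬left) fails at k=1 → not this j.
  j=3: down holds, but (up ∨ ¬left) fails at k=1 → not this j.
No j in the window works → until fails.

False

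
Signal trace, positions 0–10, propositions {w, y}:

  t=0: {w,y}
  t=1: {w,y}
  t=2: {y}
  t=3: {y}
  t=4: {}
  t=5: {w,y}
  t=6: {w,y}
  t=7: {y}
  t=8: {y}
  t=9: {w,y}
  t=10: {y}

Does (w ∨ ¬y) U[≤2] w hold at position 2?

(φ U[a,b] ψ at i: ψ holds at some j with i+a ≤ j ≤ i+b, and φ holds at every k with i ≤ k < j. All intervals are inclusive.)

Need some j in [2,4] with w, and (w ∨ ¬y) at every k in [2,j-1].
  j=2: w false.
  j=3: w false.
  j=4: w false.
No j in the window works → until fails.

Does not hold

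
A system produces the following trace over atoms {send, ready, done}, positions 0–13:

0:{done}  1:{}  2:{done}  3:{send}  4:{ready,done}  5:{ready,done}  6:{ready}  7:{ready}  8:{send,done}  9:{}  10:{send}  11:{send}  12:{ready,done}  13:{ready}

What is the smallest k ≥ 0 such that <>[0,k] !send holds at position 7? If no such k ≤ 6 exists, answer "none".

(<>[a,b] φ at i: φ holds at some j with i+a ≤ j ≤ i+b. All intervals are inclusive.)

0

Scan j = 7,8,… for !send:
  j=7: holds
First hit at j=7, so smallest k = 7-7 = 0.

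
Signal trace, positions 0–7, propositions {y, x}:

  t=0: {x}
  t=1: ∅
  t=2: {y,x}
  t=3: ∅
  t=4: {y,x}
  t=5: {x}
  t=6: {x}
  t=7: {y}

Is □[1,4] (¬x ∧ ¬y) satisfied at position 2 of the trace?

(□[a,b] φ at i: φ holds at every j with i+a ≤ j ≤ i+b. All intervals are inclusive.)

Check (¬x ∧ ¬y) at every j in [3,6]:
  j=3: true
  j=4: false
  j=5: false
  j=6: false
Fails at j=4 → formula fails.

No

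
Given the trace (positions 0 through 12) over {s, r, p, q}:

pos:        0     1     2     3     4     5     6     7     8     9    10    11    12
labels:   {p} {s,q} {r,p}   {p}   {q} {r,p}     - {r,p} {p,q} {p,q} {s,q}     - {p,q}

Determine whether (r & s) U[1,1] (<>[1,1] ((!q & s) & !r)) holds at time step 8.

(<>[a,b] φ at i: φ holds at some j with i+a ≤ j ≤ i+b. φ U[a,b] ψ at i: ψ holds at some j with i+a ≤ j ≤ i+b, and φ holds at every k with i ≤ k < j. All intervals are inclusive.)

Need some j in [9,9] with <>[1,1] ((!q & s) & !r), and (r & s) at every k in [8,j-1].
  j=9: <>[1,1] ((!q & s) & !r) — fails (none in [10,10]).
No j in the window works → until fails.

Does not hold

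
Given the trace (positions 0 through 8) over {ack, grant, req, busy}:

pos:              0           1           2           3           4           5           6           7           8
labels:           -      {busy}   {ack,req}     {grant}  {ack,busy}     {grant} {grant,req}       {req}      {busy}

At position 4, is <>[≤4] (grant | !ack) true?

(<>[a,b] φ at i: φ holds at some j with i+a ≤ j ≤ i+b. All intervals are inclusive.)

Check (grant | !ack) at each j in [4,8]:
  j=4: false
  j=5: true
  j=6: true
  j=7: true
  j=8: true
Found at j=5 → formula holds.

Holds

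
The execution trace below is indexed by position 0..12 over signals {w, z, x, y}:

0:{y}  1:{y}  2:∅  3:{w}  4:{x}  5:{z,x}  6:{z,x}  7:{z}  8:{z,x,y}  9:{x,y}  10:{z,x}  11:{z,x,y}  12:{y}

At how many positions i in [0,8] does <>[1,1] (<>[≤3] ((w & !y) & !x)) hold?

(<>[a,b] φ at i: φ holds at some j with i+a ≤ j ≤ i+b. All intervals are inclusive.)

Evaluate at each i in [0,8]:
  i=0: ✓ (witness j=1)
  i=1: ✓ (witness j=2)
  i=2: ✓ (witness j=3)
  i=3: ✗ (none in [4,4])
  i=4: ✗ (none in [5,5])
  i=5: ✗ (none in [6,6])
  i=6: ✗ (none in [7,7])
  i=7: ✗ (none in [8,8])
  i=8: ✗ (none in [9,9])
Positions where it holds: {0, 1, 2} → 3.

3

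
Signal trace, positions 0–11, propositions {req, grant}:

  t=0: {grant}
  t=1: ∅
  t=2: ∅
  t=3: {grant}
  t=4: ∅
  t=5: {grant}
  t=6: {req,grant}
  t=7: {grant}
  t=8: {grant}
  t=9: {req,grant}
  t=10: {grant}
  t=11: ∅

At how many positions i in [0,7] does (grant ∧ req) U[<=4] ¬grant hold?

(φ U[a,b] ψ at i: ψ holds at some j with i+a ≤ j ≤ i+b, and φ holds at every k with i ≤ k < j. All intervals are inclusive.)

3

Evaluate at each i in [0,7]:
  i=0: ✗ (lhs fails at k=0 before rhs at j=1)
  i=1: ✓ (rhs at j=1)
  i=2: ✓ (rhs at j=2)
  i=3: ✗ (lhs fails at k=3 before rhs at j=4)
  i=4: ✓ (rhs at j=4)
  i=5: ✗ (no rhs in [5,9])
  i=6: ✗ (no rhs in [6,10])
  i=7: ✗ (lhs fails at k=7 before rhs at j=11)
Positions where it holds: {1, 2, 4} → 3.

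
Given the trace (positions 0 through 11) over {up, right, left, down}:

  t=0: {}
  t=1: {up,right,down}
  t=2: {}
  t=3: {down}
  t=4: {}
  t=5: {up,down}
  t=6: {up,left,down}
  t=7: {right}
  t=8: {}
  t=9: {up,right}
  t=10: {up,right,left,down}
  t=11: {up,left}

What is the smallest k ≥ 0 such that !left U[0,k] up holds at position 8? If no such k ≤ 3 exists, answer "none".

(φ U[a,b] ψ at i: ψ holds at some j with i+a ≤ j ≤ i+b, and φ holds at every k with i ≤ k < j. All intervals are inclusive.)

Need earliest j ≥ 8 with up, and !left at every k in [8,j-1].
  j=8: rhs fails.
  j=9: rhs holds; lhs holds on [8,8]. k = 1.

1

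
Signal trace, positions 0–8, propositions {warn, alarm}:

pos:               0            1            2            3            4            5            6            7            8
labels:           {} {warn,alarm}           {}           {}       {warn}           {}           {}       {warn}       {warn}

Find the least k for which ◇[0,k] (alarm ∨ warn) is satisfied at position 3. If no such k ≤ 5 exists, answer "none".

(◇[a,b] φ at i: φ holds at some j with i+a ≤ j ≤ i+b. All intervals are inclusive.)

Scan j = 3,4,… for (alarm ∨ warn):
  j=3: fails
  j=4: holds
First hit at j=4, so smallest k = 4-3 = 1.

1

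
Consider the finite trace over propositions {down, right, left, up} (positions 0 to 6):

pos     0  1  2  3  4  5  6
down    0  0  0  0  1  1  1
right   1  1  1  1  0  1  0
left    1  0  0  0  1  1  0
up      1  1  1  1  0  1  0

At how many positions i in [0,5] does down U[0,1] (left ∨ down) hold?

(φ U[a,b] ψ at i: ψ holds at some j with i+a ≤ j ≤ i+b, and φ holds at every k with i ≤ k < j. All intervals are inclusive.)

3

Evaluate at each i in [0,5]:
  i=0: ✓ (rhs at j=0)
  i=1: ✗ (no rhs in [1,2])
  i=2: ✗ (no rhs in [2,3])
  i=3: ✗ (lhs fails at k=3 before rhs at j=4)
  i=4: ✓ (rhs at j=4)
  i=5: ✓ (rhs at j=5)
Positions where it holds: {0, 4, 5} → 3.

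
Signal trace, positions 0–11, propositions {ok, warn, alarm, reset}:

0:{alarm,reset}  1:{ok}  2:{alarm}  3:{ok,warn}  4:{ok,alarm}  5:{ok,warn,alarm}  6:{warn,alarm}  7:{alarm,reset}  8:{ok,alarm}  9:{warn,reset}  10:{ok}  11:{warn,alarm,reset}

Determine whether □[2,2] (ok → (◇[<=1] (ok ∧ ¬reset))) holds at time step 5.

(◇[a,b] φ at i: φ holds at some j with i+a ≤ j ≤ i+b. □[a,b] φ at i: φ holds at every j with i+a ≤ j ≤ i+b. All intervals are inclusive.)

Holds

Check (ok → (◇[<=1] (ok ∧ ¬reset))) at every j in [7,7]:
  j=7: antecedent false → ✓
All positions satisfy it → formula holds.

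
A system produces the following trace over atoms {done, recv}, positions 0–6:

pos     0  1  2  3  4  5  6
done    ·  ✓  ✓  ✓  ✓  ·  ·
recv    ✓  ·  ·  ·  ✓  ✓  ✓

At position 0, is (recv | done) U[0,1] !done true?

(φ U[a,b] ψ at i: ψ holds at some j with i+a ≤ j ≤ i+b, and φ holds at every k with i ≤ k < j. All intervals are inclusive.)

Yes

Need some j in [0,1] with !done, and (recv | done) at every k in [0,j-1].
  j=0: !done holds; no prefix to check → satisfied.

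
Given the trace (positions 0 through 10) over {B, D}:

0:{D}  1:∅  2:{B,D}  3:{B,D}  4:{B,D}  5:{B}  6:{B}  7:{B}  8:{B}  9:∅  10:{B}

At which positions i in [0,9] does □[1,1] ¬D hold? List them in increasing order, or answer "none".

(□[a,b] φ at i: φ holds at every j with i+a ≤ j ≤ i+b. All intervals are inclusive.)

Evaluate at each i in [0,9]:
  i=0: ✓ (all of [1,1])
  i=1: ✗ (fails at j=2)
  i=2: ✗ (fails at j=3)
  i=3: ✗ (fails at j=4)
  i=4: ✓ (all of [5,5])
  i=5: ✓ (all of [6,6])
  i=6: ✓ (all of [7,7])
  i=7: ✓ (all of [8,8])
  i=8: ✓ (all of [9,9])
  i=9: ✓ (all of [10,10])

0, 4, 5, 6, 7, 8, 9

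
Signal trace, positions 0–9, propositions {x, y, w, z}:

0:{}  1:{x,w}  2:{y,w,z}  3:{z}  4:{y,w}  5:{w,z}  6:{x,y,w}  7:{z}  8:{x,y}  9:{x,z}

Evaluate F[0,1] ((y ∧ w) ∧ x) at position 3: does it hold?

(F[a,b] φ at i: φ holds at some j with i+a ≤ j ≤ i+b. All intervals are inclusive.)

Check ((y ∧ w) ∧ x) at each j in [3,4]:
  j=3: false
  j=4: false
No position in the window satisfies it → formula fails.

Does not hold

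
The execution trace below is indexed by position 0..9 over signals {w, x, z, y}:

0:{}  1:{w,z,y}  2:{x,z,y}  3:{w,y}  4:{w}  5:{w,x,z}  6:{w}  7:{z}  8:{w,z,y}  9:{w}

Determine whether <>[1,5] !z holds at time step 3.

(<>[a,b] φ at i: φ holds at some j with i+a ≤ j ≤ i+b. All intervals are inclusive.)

True

Check !z at each j in [4,8]:
  j=4: true
  j=5: false
  j=6: true
  j=7: false
  j=8: false
Found at j=4 → formula holds.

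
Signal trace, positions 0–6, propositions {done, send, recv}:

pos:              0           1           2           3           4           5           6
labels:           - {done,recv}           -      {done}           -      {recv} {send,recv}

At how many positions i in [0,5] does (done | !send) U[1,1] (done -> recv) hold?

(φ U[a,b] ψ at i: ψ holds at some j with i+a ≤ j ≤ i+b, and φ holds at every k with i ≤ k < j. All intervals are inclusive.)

Evaluate at each i in [0,5]:
  i=0: ✓ (rhs at j=1; lhs holds on [0,0])
  i=1: ✓ (rhs at j=2; lhs holds on [1,1])
  i=2: ✗ (no rhs in [3,3])
  i=3: ✓ (rhs at j=4; lhs holds on [3,3])
  i=4: ✓ (rhs at j=5; lhs holds on [4,4])
  i=5: ✓ (rhs at j=6; lhs holds on [5,5])
Positions where it holds: {0, 1, 3, 4, 5} → 5.

5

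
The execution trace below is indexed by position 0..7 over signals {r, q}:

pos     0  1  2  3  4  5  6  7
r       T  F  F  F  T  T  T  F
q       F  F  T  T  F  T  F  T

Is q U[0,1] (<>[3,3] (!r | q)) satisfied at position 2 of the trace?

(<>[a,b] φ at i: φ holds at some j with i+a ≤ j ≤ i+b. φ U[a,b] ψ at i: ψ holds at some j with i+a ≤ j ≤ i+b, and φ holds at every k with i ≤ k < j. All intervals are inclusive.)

Yes

Need some j in [2,3] with <>[3,3] (!r | q), and q at every k in [2,j-1].
  j=2: <>[3,3] (!r | q) holds; no prefix to check → satisfied.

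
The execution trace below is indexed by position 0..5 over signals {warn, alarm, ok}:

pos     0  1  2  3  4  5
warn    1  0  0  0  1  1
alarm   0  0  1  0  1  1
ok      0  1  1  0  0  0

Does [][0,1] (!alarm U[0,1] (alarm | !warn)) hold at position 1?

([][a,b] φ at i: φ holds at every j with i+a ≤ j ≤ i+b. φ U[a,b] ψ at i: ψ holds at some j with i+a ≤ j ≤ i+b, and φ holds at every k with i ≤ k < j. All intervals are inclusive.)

Yes

Check (!alarm U[0,1] (alarm | !warn)) at every j in [1,2]:
  j=1: holds
  j=2: holds
All positions satisfy it → formula holds.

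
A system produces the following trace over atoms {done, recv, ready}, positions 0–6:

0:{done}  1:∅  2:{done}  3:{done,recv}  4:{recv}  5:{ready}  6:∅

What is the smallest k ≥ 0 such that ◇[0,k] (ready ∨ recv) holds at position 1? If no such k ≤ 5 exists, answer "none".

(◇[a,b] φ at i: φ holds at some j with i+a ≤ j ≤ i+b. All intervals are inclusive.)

Scan j = 1,2,… for (ready ∨ recv):
  j=1: fails
  j=2: fails
  j=3: holds
First hit at j=3, so smallest k = 3-1 = 2.

2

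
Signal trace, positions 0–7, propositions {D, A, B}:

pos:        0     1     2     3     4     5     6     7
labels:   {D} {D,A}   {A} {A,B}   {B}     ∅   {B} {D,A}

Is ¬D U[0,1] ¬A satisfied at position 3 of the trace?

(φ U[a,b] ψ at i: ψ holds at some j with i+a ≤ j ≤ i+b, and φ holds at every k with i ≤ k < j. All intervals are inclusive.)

Need some j in [3,4] with ¬A, and ¬D at every k in [3,j-1].
  j=3: ¬A false.
  j=4: ¬A holds; ¬D holds at every k in [3,3] → satisfied.

Holds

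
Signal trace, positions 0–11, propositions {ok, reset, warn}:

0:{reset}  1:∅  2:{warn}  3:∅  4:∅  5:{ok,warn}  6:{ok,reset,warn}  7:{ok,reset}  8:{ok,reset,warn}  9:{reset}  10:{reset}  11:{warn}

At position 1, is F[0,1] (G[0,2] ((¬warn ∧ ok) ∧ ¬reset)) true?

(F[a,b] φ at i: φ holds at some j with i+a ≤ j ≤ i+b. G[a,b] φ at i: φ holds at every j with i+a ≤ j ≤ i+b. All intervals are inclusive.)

No

Check G[0,2] ((¬warn ∧ ok) ∧ ¬reset) at each j in [1,2]:
  j=1: fails at 1
  j=2: fails at 2
No position in the window satisfies it → formula fails.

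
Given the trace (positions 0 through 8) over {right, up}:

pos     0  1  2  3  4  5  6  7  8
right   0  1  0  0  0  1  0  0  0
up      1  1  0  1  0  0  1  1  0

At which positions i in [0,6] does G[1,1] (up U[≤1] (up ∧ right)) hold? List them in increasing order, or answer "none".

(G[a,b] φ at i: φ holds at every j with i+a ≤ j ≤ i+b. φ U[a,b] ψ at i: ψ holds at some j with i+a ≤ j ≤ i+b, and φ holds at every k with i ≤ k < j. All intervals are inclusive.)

0

Evaluate at each i in [0,6]:
  i=0: ✓ (all of [1,1])
  i=1: ✗ (fails at j=2)
  i=2: ✗ (fails at j=3)
  i=3: ✗ (fails at j=4)
  i=4: ✗ (fails at j=5)
  i=5: ✗ (fails at j=6)
  i=6: ✗ (fails at j=7)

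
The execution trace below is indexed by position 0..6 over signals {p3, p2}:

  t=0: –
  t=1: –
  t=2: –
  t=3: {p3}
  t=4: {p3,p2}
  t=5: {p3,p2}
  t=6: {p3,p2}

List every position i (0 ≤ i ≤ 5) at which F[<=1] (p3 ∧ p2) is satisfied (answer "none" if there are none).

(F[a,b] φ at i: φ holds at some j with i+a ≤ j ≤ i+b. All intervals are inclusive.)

Evaluate at each i in [0,5]:
  i=0: ✗ (none in [0,1])
  i=1: ✗ (none in [1,2])
  i=2: ✗ (none in [2,3])
  i=3: ✓ (witness j=4)
  i=4: ✓ (witness j=4)
  i=5: ✓ (witness j=5)

3, 4, 5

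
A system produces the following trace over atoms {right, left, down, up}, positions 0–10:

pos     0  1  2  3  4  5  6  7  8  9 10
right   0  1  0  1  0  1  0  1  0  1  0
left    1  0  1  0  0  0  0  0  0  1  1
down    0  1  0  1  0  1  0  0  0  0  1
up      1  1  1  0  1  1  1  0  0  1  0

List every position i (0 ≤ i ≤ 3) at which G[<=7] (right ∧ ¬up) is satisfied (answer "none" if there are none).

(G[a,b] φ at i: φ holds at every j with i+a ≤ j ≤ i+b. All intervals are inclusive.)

Evaluate at each i in [0,3]:
  i=0: ✗ (fails at j=0)
  i=1: ✗ (fails at j=1)
  i=2: ✗ (fails at j=2)
  i=3: ✗ (fails at j=4)

none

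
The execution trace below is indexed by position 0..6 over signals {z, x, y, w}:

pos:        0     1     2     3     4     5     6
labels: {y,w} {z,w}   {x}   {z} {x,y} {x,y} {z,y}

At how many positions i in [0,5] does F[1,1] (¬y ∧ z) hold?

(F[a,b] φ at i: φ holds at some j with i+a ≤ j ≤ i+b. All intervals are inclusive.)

2

Evaluate at each i in [0,5]:
  i=0: ✓ (witness j=1)
  i=1: ✗ (none in [2,2])
  i=2: ✓ (witness j=3)
  i=3: ✗ (none in [4,4])
  i=4: ✗ (none in [5,5])
  i=5: ✗ (none in [6,6])
Positions where it holds: {0, 2} → 2.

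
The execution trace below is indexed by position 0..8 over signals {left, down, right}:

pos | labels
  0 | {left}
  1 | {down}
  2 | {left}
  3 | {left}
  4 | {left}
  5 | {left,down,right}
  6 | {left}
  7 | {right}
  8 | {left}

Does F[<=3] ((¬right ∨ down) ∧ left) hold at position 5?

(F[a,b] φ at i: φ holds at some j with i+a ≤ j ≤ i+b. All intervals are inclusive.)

Check ((¬right ∨ down) ∧ left) at each j in [5,8]:
  j=5: true
  j=6: true
  j=7: false
  j=8: true
Found at j=5 → formula holds.

Yes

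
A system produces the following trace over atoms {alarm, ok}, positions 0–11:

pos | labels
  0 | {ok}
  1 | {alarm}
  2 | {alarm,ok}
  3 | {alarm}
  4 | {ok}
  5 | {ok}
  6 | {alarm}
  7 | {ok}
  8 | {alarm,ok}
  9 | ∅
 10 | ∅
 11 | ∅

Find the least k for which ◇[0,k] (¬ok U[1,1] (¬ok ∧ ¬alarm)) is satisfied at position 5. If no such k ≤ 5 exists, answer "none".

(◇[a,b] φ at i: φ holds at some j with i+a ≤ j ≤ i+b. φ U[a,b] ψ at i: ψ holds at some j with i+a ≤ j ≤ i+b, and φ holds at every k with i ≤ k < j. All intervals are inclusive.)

4

Scan j = 5,6,… for (¬ok U[1,1] (¬ok ∧ ¬alarm)):
  j=5: fails
  j=6: fails
  j=7: fails
  j=8: fails
  j=9: holds
First hit at j=9, so smallest k = 9-5 = 4.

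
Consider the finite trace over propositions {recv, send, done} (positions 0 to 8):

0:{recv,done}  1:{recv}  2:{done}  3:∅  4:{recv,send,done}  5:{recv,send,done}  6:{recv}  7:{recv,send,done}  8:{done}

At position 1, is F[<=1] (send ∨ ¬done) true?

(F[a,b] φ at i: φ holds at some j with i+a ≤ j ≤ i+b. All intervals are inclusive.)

Check (send ∨ ¬done) at each j in [1,2]:
  j=1: true
  j=2: false
Found at j=1 → formula holds.

True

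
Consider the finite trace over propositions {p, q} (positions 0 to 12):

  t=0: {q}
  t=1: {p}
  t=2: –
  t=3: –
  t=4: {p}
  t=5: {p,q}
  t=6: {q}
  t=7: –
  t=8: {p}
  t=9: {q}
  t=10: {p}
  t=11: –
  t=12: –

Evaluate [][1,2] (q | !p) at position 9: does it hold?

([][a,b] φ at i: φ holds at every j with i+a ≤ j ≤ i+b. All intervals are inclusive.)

False

Check (q | !p) at every j in [10,11]:
  j=10: false
  j=11: true
Fails at j=10 → formula fails.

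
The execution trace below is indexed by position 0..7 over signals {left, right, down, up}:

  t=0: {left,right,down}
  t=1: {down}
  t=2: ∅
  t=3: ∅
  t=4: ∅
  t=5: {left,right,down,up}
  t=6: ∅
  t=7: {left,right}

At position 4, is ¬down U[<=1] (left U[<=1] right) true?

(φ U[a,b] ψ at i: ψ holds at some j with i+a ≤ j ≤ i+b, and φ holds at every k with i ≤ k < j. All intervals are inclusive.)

Need some j in [4,5] with (left U[<=1] right), and ¬down at every k in [4,j-1].
  j=4: (left U[<=1] right) — fails.
  j=5: (left U[<=1] right) holds; ¬down holds at every k in [4,4] → satisfied.

Yes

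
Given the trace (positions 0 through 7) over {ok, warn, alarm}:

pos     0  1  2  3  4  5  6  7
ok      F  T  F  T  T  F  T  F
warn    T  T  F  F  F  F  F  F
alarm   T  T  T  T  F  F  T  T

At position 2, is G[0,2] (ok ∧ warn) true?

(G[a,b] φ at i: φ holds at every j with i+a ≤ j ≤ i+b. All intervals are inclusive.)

Check (ok ∧ warn) at every j in [2,4]:
  j=2: false
  j=3: false
  j=4: false
Fails at j=2 → formula fails.

Does not hold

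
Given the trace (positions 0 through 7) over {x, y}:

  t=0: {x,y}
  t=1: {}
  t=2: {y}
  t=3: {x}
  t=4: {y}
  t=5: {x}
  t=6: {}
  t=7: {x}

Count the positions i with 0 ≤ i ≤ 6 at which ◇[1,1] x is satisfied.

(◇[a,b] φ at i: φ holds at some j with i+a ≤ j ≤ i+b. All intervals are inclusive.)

3

Evaluate at each i in [0,6]:
  i=0: ✗ (none in [1,1])
  i=1: ✗ (none in [2,2])
  i=2: ✓ (witness j=3)
  i=3: ✗ (none in [4,4])
  i=4: ✓ (witness j=5)
  i=5: ✗ (none in [6,6])
  i=6: ✓ (witness j=7)
Positions where it holds: {2, 4, 6} → 3.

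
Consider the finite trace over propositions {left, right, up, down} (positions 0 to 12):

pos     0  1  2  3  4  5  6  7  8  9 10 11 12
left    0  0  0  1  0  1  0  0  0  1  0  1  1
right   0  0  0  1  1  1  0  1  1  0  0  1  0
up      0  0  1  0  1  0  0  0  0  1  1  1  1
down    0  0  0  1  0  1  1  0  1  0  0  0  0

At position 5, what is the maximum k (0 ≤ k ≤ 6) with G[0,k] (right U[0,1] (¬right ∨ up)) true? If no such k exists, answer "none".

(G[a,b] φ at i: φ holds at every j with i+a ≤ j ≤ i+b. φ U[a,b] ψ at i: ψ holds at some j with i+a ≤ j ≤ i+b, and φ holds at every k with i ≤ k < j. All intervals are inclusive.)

1

(right U[0,1] (¬right ∨ up)) must hold from j=5 onward; find where it first fails.
  j=5: holds
  j=6: holds
  j=7: fails
Holds on [5,6], so largest k = 1.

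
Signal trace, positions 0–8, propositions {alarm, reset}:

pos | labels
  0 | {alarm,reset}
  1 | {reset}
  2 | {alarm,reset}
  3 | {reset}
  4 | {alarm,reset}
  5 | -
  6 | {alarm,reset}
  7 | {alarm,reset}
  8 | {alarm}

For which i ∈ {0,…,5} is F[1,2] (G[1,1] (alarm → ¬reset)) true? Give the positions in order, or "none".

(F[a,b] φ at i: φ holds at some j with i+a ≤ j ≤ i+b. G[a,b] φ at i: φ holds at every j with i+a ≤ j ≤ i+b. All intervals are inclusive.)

Evaluate at each i in [0,5]:
  i=0: ✓ (witness j=2)
  i=1: ✓ (witness j=2)
  i=2: ✓ (witness j=4)
  i=3: ✓ (witness j=4)
  i=4: ✗ (none in [5,6])
  i=5: ✓ (witness j=7)

0, 1, 2, 3, 5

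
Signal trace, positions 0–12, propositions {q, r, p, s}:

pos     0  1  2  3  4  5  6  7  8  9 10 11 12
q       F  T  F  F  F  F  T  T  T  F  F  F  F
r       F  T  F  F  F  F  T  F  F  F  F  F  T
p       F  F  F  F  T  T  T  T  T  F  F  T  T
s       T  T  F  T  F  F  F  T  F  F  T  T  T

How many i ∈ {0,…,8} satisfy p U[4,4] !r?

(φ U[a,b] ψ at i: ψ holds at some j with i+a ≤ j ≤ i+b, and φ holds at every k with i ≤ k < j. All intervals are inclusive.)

Evaluate at each i in [0,8]:
  i=0: ✗ (lhs fails at k=0 before rhs at j=4)
  i=1: ✗ (lhs fails at k=1 before rhs at j=5)
  i=2: ✗ (no rhs in [6,6])
  i=3: ✗ (lhs fails at k=3 before rhs at j=7)
  i=4: ✓ (rhs at j=8; lhs holds on [4,7])
  i=5: ✓ (rhs at j=9; lhs holds on [5,8])
  i=6: ✗ (lhs fails at k=9 before rhs at j=10)
  i=7: ✗ (lhs fails at k=9 before rhs at j=11)
  i=8: ✗ (no rhs in [12,12])
Positions where it holds: {4, 5} → 2.

2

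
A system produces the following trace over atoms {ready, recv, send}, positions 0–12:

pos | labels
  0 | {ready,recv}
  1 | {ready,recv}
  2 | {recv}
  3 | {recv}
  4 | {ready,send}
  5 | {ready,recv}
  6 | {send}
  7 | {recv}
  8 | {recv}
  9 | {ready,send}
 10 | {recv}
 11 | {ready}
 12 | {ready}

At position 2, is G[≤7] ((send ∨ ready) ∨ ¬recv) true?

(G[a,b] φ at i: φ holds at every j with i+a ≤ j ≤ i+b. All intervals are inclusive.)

False

Check ((send ∨ ready) ∨ ¬recv) at every j in [2,9]:
  j=2: false
  j=3: false
  j=4: true
  j=5: true
  j=6: true
  j=7: false
  j=8: false
  j=9: true
Fails at j=2 → formula fails.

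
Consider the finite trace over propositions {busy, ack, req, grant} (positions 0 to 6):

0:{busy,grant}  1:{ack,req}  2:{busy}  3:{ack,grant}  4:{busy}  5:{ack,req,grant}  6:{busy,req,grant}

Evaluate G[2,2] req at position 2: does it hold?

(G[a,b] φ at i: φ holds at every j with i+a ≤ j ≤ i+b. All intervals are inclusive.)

No

Check req at every j in [4,4]:
  j=4: false
Fails at j=4 → formula fails.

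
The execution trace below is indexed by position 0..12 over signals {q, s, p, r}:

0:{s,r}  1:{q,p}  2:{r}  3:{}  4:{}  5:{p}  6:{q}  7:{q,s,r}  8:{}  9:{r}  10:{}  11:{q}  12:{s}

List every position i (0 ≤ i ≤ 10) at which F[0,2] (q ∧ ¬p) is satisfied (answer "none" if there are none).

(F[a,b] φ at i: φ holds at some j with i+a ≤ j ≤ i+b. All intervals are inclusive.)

Evaluate at each i in [0,10]:
  i=0: ✗ (none in [0,2])
  i=1: ✗ (none in [1,3])
  i=2: ✗ (none in [2,4])
  i=3: ✗ (none in [3,5])
  i=4: ✓ (witness j=6)
  i=5: ✓ (witness j=6)
  i=6: ✓ (witness j=6)
  i=7: ✓ (witness j=7)
  i=8: ✗ (none in [8,10])
  i=9: ✓ (witness j=11)
  i=10: ✓ (witness j=11)

4, 5, 6, 7, 9, 10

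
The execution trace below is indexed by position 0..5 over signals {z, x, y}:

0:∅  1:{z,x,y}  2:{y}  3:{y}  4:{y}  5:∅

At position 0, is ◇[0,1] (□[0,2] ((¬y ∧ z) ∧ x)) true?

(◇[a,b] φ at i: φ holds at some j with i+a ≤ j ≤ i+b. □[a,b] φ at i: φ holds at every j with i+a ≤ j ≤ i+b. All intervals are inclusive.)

Check □[0,2] ((¬y ∧ z) ∧ x) at each j in [0,1]:
  j=0: fails at 0
  j=1: fails at 1
No position in the window satisfies it → formula fails.

No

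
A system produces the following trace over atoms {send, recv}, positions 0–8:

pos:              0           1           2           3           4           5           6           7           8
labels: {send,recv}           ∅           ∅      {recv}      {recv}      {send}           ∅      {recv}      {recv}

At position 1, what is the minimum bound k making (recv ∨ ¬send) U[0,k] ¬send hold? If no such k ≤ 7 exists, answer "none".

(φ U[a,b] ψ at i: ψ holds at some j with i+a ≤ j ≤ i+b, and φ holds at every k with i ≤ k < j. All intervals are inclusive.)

Need earliest j ≥ 1 with ¬send, and (recv ∨ ¬send) at every k in [1,j-1].
  j=1: rhs holds (empty prefix). k = 0.

0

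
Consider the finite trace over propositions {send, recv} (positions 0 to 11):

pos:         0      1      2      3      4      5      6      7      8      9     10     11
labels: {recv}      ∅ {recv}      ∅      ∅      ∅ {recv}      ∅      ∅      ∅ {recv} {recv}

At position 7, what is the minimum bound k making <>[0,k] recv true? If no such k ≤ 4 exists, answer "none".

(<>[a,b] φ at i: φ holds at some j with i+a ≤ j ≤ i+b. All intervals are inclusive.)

Scan j = 7,8,… for recv:
  j=7: fails
  j=8: fails
  j=9: fails
  j=10: holds
First hit at j=10, so smallest k = 10-7 = 3.

3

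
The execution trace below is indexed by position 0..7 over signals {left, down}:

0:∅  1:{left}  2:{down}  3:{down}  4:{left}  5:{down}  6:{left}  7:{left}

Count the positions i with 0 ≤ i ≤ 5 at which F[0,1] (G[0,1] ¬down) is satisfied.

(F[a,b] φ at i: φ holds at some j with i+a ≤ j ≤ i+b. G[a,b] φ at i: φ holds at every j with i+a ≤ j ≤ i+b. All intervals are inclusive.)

Evaluate at each i in [0,5]:
  i=0: ✓ (witness j=0)
  i=1: ✗ (none in [1,2])
  i=2: ✗ (none in [2,3])
  i=3: ✗ (none in [3,4])
  i=4: ✗ (none in [4,5])
  i=5: ✓ (witness j=6)
Positions where it holds: {0, 5} → 2.

2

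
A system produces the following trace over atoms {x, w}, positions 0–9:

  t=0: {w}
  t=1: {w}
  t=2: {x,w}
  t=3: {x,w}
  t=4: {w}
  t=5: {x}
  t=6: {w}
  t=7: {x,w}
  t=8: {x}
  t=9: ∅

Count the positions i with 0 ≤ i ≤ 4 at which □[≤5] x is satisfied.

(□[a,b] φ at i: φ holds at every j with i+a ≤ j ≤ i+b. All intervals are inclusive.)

0

Evaluate at each i in [0,4]:
  i=0: ✗ (fails at j=0)
  i=1: ✗ (fails at j=1)
  i=2: ✗ (fails at j=4)
  i=3: ✗ (fails at j=4)
  i=4: ✗ (fails at j=4)
Positions where it holds: {} → 0.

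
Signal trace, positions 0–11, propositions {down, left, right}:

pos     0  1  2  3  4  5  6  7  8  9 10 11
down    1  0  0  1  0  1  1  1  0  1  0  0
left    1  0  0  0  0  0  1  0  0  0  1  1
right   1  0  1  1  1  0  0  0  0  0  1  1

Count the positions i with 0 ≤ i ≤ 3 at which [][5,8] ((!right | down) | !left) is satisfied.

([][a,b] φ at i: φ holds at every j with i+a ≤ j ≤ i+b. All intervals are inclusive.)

2

Evaluate at each i in [0,3]:
  i=0: ✓ (all of [5,8])
  i=1: ✓ (all of [6,9])
  i=2: ✗ (fails at j=10)
  i=3: ✗ (fails at j=10)
Positions where it holds: {0, 1} → 2.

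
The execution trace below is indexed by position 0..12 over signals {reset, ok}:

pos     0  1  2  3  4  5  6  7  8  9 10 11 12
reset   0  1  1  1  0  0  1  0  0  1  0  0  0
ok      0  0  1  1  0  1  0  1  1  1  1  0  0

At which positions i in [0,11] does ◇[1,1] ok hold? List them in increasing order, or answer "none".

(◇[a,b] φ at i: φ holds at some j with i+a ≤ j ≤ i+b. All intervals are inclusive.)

Evaluate at each i in [0,11]:
  i=0: ✗ (none in [1,1])
  i=1: ✓ (witness j=2)
  i=2: ✓ (witness j=3)
  i=3: ✗ (none in [4,4])
  i=4: ✓ (witness j=5)
  i=5: ✗ (none in [6,6])
  i=6: ✓ (witness j=7)
  i=7: ✓ (witness j=8)
  i=8: ✓ (witness j=9)
  i=9: ✓ (witness j=10)
  i=10: ✗ (none in [11,11])
  i=11: ✗ (none in [12,12])

1, 2, 4, 6, 7, 8, 9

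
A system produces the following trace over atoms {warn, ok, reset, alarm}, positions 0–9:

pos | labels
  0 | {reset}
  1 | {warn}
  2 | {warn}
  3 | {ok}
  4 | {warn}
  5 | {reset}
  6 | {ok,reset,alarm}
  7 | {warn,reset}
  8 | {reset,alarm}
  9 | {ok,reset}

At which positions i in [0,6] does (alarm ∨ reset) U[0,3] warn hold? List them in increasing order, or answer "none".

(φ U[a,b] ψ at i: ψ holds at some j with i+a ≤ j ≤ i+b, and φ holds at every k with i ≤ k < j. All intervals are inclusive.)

0, 1, 2, 4, 5, 6

Evaluate at each i in [0,6]:
  i=0: ✓ (rhs at j=1; lhs holds on [0,0])
  i=1: ✓ (rhs at j=1)
  i=2: ✓ (rhs at j=2)
  i=3: ✗ (lhs fails at k=3 before rhs at j=4)
  i=4: ✓ (rhs at j=4)
  i=5: ✓ (rhs at j=7; lhs holds on [5,6])
  i=6: ✓ (rhs at j=7; lhs holds on [6,6])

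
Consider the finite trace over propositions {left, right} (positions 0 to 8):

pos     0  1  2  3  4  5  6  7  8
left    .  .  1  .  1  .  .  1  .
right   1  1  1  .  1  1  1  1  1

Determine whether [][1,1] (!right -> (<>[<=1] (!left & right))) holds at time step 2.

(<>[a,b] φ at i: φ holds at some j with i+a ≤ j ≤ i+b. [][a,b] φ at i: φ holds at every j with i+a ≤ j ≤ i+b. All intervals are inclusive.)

No

Check (!right -> (<>[<=1] (!left & right))) at every j in [3,3]:
  j=3: antecedent true; consequent fails (none in [3,4]) → ✗
Fails at j=3 → formula fails.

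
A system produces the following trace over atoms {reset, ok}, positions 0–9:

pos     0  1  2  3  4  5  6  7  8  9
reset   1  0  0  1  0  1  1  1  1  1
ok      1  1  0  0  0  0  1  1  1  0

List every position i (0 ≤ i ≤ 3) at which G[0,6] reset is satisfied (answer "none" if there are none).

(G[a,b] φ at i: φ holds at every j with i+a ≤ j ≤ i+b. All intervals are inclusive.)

Evaluate at each i in [0,3]:
  i=0: ✗ (fails at j=1)
  i=1: ✗ (fails at j=1)
  i=2: ✗ (fails at j=2)
  i=3: ✗ (fails at j=4)

none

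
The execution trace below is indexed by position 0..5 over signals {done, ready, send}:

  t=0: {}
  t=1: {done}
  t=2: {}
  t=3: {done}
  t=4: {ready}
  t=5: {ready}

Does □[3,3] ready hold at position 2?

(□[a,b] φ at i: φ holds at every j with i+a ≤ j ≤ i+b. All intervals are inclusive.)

Yes

Check ready at every j in [5,5]:
  j=5: true
All positions satisfy it → formula holds.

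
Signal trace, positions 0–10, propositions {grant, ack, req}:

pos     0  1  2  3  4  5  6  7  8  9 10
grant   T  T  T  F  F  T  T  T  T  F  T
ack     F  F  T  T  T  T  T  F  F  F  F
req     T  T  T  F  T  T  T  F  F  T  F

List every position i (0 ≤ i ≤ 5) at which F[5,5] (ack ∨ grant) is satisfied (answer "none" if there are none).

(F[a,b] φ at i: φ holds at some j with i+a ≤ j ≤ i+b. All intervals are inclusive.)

Evaluate at each i in [0,5]:
  i=0: ✓ (witness j=5)
  i=1: ✓ (witness j=6)
  i=2: ✓ (witness j=7)
  i=3: ✓ (witness j=8)
  i=4: ✗ (none in [9,9])
  i=5: ✓ (witness j=10)

0, 1, 2, 3, 5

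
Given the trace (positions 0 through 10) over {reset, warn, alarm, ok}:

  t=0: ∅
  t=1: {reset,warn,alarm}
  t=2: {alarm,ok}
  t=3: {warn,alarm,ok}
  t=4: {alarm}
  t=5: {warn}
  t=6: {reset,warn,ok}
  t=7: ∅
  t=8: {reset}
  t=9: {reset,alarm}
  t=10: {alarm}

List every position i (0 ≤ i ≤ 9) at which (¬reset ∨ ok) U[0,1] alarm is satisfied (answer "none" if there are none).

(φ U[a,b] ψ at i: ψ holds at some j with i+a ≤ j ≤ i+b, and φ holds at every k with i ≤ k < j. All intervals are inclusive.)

Evaluate at each i in [0,9]:
  i=0: ✓ (rhs at j=1; lhs holds on [0,0])
  i=1: ✓ (rhs at j=1)
  i=2: ✓ (rhs at j=2)
  i=3: ✓ (rhs at j=3)
  i=4: ✓ (rhs at j=4)
  i=5: ✗ (no rhs in [5,6])
  i=6: ✗ (no rhs in [6,7])
  i=7: ✗ (no rhs in [7,8])
  i=8: ✗ (lhs fails at k=8 before rhs at j=9)
  i=9: ✓ (rhs at j=9)

0, 1, 2, 3, 4, 9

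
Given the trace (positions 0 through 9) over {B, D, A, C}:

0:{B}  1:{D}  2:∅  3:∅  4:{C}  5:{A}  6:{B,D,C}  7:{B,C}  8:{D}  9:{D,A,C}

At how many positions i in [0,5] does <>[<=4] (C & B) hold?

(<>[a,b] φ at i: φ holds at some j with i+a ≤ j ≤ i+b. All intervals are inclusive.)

4

Evaluate at each i in [0,5]:
  i=0: ✗ (none in [0,4])
  i=1: ✗ (none in [1,5])
  i=2: ✓ (witness j=6)
  i=3: ✓ (witness j=6)
  i=4: ✓ (witness j=6)
  i=5: ✓ (witness j=6)
Positions where it holds: {2, 3, 4, 5} → 4.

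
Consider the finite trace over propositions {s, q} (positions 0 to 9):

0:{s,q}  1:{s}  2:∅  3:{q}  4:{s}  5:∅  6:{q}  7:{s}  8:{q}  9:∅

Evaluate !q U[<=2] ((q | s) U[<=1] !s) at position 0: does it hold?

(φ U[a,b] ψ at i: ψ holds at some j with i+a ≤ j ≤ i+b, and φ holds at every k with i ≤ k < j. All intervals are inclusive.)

Does not hold

Need some j in [0,2] with ((q | s) U[<=1] !s), and !q at every k in [0,j-1].
  j=0: ((q | s) U[<=1] !s) — fails.
  j=1: ((q | s) U[<=1] !s) holds, but !q fails at k=0 → not this j.
  j=2: ((q | s) U[<=1] !s) holds, but !q fails at k=0 → not this j.
No j in the window works → until fails.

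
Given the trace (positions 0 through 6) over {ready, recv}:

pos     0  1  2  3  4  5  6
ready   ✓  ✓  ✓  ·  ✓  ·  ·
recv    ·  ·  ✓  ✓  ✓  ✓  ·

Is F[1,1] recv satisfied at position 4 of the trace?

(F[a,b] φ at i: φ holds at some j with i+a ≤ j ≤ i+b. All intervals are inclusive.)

Check recv at each j in [5,5]:
  j=5: true
Found at j=5 → formula holds.

Yes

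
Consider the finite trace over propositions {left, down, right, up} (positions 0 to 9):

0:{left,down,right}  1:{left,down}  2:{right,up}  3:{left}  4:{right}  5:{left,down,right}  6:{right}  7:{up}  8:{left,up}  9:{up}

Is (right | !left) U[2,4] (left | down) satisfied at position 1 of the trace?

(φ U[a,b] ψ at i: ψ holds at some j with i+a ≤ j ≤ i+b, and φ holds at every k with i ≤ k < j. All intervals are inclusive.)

Does not hold

Need some j in [3,5] with (left | down), and (right | !left) at every k in [1,j-1].
  j=3: (left | down) holds, but (right | !left) fails at k=1 → not this j.
  j=4: (left | down) false.
  j=5: (left | down) holds, but (right | !left) fails at k=1 → not this j.
No j in the window works → until fails.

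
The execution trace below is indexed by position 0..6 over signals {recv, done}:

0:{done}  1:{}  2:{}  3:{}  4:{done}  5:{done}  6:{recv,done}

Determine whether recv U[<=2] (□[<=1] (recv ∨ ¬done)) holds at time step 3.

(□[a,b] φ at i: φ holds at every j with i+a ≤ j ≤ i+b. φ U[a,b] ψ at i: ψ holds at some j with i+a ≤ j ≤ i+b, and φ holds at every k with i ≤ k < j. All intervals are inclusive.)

Does not hold

Need some j in [3,5] with □[<=1] (recv ∨ ¬done), and recv at every k in [3,j-1].
  j=3: □[<=1] (recv ∨ ¬done) — fails at 4.
  j=4: □[<=1] (recv ∨ ¬done) — fails at 4.
  j=5: □[<=1] (recv ∨ ¬done) — fails at 5.
No j in the window works → until fails.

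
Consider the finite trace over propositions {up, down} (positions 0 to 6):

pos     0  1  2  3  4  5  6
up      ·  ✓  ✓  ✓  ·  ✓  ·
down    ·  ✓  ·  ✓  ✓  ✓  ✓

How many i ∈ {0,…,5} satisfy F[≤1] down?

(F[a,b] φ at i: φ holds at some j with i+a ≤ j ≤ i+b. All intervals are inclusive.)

Evaluate at each i in [0,5]:
  i=0: ✓ (witness j=1)
  i=1: ✓ (witness j=1)
  i=2: ✓ (witness j=3)
  i=3: ✓ (witness j=3)
  i=4: ✓ (witness j=4)
  i=5: ✓ (witness j=5)
Positions where it holds: {0, 1, 2, 3, 4, 5} → 6.

6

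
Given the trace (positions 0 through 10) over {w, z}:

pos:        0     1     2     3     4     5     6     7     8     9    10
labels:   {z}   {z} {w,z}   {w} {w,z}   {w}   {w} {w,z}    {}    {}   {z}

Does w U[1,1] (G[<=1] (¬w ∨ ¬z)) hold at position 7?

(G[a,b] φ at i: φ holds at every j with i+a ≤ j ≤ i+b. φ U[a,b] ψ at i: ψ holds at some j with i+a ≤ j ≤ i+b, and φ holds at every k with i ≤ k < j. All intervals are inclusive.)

Need some j in [8,8] with G[<=1] (¬w ∨ ¬z), and w at every k in [7,j-1].
  j=8: G[<=1] (¬w ∨ ¬z) holds; w holds at every k in [7,7] → satisfied.

Yes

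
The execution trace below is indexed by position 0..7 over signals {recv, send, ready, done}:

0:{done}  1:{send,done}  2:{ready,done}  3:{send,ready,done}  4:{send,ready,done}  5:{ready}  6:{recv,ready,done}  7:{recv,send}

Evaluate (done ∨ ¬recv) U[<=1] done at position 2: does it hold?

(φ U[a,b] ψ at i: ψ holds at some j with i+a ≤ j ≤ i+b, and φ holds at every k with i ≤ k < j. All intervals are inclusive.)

Need some j in [2,3] with done, and (done ∨ ¬recv) at every k in [2,j-1].
  j=2: done holds; no prefix to check → satisfied.

Yes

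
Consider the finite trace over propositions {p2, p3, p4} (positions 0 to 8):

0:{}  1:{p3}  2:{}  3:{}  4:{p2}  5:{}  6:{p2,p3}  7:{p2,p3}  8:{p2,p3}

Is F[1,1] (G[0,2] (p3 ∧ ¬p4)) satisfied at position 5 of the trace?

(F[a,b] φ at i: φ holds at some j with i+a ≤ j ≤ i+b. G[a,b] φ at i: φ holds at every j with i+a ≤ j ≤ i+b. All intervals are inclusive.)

Check G[0,2] (p3 ∧ ¬p4) at each j in [6,6]:
  j=6: holds on [6,8]
Found at j=6 → formula holds.

Yes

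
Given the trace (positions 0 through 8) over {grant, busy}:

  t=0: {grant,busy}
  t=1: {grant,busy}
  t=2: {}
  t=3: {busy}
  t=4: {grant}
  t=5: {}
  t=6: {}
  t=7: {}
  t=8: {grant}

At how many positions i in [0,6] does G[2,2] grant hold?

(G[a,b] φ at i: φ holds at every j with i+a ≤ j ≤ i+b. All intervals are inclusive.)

Evaluate at each i in [0,6]:
  i=0: ✗ (fails at j=2)
  i=1: ✗ (fails at j=3)
  i=2: ✓ (all of [4,4])
  i=3: ✗ (fails at j=5)
  i=4: ✗ (fails at j=6)
  i=5: ✗ (fails at j=7)
  i=6: ✓ (all of [8,8])
Positions where it holds: {2, 6} → 2.

2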